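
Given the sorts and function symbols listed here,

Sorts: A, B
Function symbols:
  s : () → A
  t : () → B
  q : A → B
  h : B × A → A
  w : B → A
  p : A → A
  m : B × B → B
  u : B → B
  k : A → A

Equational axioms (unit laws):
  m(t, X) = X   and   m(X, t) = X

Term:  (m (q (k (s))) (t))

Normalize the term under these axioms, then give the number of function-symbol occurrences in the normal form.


1. (m (q (k (s))) (t))  →  (q (k (s)))
normal form: (q (k (s)))

size = 3


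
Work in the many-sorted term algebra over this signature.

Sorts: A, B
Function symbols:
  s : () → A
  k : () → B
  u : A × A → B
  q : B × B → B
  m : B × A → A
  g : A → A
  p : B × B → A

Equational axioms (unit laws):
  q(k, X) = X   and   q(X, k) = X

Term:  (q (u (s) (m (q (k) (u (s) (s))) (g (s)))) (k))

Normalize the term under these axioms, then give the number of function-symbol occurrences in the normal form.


1. (q (u (s) (m (q (k) (u (s) (s))) (g (s)))) (k))  →  (u (s) (m (q (k) (u (s) (s))) (g (s))))
2. (u (s) (m (q (k) (u (s) (s))) (g (s))))  →  (u (s) (m (u (s) (s)) (g (s))))
normal form: (u (s) (m (u (s) (s)) (g (s))))

size = 8


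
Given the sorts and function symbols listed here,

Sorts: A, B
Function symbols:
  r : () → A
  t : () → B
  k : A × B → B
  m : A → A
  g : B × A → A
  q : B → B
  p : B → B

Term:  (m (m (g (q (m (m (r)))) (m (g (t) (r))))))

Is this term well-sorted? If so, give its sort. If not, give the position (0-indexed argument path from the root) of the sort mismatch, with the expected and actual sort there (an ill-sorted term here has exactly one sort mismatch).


            (r) : A
          (m (r)) : A
        (m (m (r))) : A
      (q (m (m (r)))) : ✗ arg 0 at [0, 0, 0, 0] has sort A, expected B
          (t) : B
          (r) : A
        (g (t) (r)) : A
      (m (g (t) (r))) : A

ill-sorted at position [0, 0, 0, 0]: expected B, got A


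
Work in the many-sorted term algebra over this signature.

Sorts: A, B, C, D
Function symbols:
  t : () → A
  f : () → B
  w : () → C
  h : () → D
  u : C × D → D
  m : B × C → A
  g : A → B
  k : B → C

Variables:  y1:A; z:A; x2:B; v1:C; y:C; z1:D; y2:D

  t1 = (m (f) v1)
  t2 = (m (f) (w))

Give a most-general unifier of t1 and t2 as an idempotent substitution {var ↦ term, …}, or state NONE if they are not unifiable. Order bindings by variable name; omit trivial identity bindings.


{v1 ↦ (w)}


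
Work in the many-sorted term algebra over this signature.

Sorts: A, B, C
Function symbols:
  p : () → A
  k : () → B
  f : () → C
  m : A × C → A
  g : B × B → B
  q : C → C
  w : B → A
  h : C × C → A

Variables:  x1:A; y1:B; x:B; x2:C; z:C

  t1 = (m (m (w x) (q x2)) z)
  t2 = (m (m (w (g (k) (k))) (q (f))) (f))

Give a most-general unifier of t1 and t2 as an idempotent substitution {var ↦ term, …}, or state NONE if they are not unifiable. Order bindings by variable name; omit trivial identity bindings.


{x ↦ (g (k) (k)), x2 ↦ (f), z ↦ (f)}


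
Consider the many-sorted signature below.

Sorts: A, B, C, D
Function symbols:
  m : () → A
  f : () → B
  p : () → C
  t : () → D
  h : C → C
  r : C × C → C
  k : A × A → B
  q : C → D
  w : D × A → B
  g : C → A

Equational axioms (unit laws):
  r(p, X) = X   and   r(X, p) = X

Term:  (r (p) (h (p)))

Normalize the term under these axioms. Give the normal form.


1. (r (p) (h (p)))  →  (h (p))

normal form = (h (p))


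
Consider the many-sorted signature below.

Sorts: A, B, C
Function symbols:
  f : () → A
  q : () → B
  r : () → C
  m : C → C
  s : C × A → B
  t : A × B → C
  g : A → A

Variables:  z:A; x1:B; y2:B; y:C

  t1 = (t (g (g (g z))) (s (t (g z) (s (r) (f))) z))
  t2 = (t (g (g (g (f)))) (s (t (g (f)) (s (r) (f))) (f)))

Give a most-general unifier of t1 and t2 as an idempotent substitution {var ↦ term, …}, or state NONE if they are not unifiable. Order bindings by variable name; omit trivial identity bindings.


{z ↦ (f)}


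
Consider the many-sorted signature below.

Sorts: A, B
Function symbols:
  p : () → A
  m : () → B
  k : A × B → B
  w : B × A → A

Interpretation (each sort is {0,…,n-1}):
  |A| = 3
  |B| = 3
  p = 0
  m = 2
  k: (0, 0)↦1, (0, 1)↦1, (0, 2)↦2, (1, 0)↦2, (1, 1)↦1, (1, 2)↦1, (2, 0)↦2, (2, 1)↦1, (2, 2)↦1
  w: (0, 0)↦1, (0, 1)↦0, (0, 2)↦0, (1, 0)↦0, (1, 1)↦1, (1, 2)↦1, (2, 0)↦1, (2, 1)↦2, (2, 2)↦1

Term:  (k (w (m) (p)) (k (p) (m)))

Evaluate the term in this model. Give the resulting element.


value = 1

  m = 2
  p = 0
  (w (m) (p)) = w(2, 0) = 1
  p = 0
  m = 2
  (k (p) (m)) = k(0, 2) = 2
  (k (w (m) (p)) (k (p) (m))) = k(1, 2) = 1


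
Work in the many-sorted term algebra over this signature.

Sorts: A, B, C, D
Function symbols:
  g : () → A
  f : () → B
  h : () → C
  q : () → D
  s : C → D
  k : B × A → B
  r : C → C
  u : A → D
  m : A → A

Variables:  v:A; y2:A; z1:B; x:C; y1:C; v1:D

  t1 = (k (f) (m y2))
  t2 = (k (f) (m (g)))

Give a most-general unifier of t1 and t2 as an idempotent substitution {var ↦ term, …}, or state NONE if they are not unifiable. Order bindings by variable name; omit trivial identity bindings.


{y2 ↦ (g)}


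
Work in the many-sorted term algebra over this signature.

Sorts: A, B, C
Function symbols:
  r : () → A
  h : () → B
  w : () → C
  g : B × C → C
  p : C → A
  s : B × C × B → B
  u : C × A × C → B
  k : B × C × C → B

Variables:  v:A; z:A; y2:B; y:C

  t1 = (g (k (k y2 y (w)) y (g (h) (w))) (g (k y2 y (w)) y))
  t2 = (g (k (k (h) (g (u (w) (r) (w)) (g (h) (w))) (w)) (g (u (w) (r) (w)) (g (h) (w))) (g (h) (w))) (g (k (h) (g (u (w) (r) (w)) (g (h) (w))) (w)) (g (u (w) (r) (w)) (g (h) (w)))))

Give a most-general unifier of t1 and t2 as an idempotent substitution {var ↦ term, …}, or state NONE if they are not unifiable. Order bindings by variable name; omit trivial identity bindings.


{y ↦ (g (u (w) (r) (w)) (g (h) (w))), y2 ↦ (h)}


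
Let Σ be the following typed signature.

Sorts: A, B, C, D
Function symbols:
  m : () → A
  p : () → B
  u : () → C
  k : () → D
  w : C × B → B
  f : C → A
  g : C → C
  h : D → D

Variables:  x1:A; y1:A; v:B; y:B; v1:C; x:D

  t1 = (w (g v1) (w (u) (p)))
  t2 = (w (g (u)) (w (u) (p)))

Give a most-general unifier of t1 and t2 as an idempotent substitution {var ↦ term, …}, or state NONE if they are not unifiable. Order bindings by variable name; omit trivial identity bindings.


{v1 ↦ (u)}


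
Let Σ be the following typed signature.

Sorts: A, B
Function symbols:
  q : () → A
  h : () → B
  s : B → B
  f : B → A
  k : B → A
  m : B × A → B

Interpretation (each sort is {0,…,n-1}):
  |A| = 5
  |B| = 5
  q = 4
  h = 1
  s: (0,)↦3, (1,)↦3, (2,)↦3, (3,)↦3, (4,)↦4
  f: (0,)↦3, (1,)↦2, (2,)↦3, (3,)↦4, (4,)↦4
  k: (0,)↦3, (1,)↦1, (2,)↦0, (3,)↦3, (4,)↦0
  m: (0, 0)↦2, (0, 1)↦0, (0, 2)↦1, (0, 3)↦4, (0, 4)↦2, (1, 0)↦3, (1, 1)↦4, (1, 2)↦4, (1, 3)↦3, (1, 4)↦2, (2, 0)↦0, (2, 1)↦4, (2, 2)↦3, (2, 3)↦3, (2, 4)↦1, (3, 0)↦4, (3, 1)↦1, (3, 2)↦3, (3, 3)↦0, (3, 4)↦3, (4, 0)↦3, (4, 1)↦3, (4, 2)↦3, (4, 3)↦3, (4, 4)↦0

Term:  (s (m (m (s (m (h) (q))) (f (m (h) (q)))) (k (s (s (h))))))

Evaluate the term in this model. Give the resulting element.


  h = 1
  q = 4
  (m (h) (q)) = m(1, 4) = 2
  (s (m (h) (q))) = s(2,) = 3
  h = 1
  q = 4
  (m (h) (q)) = m(1, 4) = 2
  (f (m (h) (q))) = f(2,) = 3
  (m (s (m (h) (q))) (f (m (h) (q)))) = m(3, 3) = 0
  h = 1
  (s (h)) = s(1,) = 3
  (s (s (h))) = s(3,) = 3
  (k (s (s (h)))) = k(3,) = 3
  (m (m (s (m (h) (q))) (f (m (h) (q)))) (k (s (s (h))))) = m(0, 3) = 4
  (s (m (m (s (m (h) (q))) (f (m (h) (q)))) (k (s (s (h)))))) = s(4,) = 4

value = 4


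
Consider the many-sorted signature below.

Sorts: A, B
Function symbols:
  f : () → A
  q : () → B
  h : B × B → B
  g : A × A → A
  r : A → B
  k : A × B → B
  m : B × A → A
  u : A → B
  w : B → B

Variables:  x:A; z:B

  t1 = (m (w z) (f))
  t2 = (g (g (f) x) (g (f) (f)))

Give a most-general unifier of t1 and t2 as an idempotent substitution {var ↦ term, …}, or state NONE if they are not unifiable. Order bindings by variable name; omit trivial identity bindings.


head clash or occurs-check failure — not unifiable

NONE (not unifiable)


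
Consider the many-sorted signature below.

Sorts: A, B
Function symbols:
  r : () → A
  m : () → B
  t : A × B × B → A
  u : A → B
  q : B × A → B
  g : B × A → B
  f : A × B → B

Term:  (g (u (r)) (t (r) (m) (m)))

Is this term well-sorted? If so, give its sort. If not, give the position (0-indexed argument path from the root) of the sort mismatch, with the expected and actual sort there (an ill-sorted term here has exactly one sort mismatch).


    (r) : A
  (u (r)) : B
    (r) : A
    (m) : B
    (m) : B
  (t (r) (m) (m)) : A
(g (u (r)) (t (r) (m) (m))) : B

well-sorted; sort = B


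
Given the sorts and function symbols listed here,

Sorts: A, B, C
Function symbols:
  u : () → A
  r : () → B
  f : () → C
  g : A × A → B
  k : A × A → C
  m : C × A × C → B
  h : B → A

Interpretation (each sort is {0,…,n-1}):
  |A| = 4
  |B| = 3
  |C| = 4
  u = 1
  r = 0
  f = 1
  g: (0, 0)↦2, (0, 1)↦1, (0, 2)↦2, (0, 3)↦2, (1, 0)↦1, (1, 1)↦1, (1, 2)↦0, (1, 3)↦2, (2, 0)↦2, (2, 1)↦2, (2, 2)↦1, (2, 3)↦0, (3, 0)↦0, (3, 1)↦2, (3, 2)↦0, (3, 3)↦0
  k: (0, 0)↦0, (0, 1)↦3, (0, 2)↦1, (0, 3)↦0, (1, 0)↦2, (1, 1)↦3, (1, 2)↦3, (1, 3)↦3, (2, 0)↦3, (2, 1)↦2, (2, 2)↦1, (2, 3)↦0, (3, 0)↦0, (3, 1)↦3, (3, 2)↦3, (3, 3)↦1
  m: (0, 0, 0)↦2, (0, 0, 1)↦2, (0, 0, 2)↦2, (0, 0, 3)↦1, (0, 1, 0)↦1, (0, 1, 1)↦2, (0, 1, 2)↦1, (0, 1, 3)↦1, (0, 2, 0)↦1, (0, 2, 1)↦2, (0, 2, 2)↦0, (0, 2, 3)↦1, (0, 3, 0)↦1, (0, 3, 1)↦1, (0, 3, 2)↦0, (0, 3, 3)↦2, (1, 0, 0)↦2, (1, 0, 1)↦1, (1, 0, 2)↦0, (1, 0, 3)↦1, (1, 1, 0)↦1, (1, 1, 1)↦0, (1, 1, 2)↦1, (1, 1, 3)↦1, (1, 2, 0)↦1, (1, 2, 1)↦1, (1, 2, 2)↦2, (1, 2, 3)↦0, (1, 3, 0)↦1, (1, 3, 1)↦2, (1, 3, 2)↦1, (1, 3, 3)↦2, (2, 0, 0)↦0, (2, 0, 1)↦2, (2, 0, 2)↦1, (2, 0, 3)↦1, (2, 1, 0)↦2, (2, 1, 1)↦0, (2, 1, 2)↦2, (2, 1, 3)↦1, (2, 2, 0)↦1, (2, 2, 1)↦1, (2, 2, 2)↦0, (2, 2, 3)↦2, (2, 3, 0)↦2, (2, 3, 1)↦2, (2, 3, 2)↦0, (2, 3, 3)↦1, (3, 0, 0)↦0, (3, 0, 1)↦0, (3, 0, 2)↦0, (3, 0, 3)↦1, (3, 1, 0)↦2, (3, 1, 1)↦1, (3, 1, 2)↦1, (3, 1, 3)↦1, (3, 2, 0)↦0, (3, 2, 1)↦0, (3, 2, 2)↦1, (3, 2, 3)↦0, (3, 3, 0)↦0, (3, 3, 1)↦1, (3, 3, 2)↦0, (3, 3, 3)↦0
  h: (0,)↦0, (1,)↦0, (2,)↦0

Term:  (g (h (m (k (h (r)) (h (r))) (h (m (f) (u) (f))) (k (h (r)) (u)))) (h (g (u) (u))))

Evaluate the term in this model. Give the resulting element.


value = 2

  r = 0
  (h (r)) = h(0,) = 0
  r = 0
  (h (r)) = h(0,) = 0
  (k (h (r)) (h (r))) = k(0, 0) = 0
  f = 1
  u = 1
  f = 1
  (m (f) (u) (f)) = m(1, 1, 1) = 0
  (h (m (f) (u) (f))) = h(0,) = 0
  r = 0
  (h (r)) = h(0,) = 0
  u = 1
  (k (h (r)) (u)) = k(0, 1) = 3
  (m (k (h (r)) (h (r))) (h (m (f) (u) (f))) (k (h (r)) (u))) = m(0, 0, 3) = 1
  (h (m (k (h (r)) (h (r))) (h (m (f) (u) (f))) (k (h (r)) (u)))) = h(1,) = 0
  u = 1
  u = 1
  (g (u) (u)) = g(1, 1) = 1
  (h (g (u) (u))) = h(1,) = 0
  (g (h (m (k (h (r)) (h (r))) (h (m (f) (u) (f))) (k (h (r)) (u)))) (h (g (u) (u)))) = g(0, 0) = 2


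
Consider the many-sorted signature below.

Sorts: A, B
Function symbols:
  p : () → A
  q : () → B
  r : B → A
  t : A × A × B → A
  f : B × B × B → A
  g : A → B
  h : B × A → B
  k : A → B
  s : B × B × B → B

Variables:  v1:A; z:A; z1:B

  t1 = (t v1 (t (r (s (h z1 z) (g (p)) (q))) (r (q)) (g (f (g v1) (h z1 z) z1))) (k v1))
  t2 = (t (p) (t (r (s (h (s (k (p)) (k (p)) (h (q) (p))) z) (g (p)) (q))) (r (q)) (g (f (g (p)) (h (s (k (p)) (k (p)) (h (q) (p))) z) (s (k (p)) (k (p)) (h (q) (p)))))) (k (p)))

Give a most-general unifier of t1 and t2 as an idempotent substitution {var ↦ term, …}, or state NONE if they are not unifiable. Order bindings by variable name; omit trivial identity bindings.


{v1 ↦ (p), z1 ↦ (s (k (p)) (k (p)) (h (q) (p)))}


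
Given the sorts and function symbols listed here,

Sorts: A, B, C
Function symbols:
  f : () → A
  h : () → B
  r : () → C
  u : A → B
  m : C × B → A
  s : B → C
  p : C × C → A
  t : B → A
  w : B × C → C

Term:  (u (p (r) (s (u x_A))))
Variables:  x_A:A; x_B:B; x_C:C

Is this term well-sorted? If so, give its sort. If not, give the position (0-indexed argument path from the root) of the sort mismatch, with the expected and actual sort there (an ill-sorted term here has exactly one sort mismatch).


well-sorted; sort = B

    (r) : C
        x_A : A
      (u x_A) : B
    (s (u x_A)) : C
  (p (r) (s (u x_A))) : A
(u (p (r) (s (u x_A)))) : B


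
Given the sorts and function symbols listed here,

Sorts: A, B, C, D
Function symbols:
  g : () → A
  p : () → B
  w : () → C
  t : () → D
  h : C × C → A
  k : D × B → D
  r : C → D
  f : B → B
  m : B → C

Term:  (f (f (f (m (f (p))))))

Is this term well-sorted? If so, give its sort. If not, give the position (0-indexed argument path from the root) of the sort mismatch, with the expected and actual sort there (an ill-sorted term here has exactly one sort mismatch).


          (p) : B
        (f (p)) : B
      (m (f (p))) : C
    (f (m (f (p)))) : ✗ arg 0 at [0, 0, 0] has sort C, expected B

ill-sorted at position [0, 0, 0]: expected B, got C


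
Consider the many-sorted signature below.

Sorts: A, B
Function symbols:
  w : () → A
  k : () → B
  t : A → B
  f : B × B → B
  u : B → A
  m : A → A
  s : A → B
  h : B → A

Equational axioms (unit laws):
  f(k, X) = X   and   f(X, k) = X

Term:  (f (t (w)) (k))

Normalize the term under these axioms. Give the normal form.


normal form = (t (w))

1. (f (t (w)) (k))  →  (t (w))


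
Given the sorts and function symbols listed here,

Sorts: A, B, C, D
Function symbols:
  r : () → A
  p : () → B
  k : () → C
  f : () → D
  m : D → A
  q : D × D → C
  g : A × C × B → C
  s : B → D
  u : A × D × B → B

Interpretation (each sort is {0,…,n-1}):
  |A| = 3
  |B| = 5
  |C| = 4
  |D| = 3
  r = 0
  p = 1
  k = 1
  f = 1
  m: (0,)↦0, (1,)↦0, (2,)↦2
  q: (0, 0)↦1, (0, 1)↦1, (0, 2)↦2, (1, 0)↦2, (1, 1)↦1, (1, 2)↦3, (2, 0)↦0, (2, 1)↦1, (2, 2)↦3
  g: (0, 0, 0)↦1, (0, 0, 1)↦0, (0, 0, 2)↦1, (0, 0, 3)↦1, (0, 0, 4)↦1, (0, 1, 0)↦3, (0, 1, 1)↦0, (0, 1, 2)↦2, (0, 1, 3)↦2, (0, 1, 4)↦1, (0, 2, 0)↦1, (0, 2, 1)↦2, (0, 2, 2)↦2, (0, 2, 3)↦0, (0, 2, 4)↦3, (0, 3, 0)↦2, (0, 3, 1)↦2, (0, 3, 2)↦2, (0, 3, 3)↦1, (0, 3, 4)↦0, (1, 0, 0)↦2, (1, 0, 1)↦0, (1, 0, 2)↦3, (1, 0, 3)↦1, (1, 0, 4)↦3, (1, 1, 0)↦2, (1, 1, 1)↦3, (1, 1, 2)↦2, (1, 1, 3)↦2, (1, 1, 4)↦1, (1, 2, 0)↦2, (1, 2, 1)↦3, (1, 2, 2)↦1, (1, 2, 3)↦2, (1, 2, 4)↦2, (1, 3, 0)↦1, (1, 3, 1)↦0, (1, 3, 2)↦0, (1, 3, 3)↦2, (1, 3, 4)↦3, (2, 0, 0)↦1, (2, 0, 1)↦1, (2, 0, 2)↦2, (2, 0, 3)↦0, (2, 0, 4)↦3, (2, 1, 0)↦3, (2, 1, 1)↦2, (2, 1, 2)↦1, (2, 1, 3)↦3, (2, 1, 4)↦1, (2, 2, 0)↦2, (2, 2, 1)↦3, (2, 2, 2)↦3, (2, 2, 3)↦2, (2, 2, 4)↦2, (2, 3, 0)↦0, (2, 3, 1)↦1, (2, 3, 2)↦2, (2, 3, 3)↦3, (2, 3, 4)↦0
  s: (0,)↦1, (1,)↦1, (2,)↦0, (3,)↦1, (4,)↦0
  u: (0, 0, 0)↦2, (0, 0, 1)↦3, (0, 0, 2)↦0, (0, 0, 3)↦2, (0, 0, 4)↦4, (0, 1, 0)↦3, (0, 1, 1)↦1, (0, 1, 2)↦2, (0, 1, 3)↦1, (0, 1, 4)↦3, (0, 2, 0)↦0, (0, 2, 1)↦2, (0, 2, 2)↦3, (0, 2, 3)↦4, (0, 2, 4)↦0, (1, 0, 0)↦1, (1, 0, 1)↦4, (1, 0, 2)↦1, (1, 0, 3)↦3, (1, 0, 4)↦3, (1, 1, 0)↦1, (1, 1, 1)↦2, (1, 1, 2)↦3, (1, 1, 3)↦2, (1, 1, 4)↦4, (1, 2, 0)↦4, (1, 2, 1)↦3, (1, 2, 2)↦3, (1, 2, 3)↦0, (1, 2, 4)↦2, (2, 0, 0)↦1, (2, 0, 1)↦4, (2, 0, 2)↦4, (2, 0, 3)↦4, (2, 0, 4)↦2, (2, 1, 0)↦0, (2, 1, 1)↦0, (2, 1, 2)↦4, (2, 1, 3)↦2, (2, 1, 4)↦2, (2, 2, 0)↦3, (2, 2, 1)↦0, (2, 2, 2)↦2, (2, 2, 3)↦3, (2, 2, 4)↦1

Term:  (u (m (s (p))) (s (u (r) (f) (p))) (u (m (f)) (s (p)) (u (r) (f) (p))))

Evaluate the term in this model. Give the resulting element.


value = 1

  p = 1
  (s (p)) = s(1,) = 1
  (m (s (p))) = m(1,) = 0
  r = 0
  f = 1
  p = 1
  (u (r) (f) (p)) = u(0, 1, 1) = 1
  (s (u (r) (f) (p))) = s(1,) = 1
  f = 1
  (m (f)) = m(1,) = 0
  p = 1
  (s (p)) = s(1,) = 1
  r = 0
  f = 1
  p = 1
  (u (r) (f) (p)) = u(0, 1, 1) = 1
  (u (m (f)) (s (p)) (u (r) (f) (p))) = u(0, 1, 1) = 1
  (u (m (s (p))) (s (u (r) (f) (p))) (u (m (f)) (s (p)) (u (r) (f) (p)))) = u(0, 1, 1) = 1


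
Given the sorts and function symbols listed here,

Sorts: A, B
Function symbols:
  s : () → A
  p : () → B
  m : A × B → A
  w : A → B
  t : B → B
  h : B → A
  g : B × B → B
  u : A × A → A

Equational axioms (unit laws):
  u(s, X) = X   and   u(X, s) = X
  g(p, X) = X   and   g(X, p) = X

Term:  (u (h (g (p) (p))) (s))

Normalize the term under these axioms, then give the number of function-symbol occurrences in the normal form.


size = 2

1. (u (h (g (p) (p))) (s))  →  (h (g (p) (p)))
2. (h (g (p) (p)))  →  (h (p))
normal form: (h (p))


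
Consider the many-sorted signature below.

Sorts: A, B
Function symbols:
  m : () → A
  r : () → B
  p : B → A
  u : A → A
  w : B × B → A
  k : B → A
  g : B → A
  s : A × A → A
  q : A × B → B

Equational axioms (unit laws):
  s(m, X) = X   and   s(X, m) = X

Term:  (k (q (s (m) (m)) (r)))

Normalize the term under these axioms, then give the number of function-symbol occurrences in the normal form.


1. (k (q (s (m) (m)) (r)))  →  (k (q (m) (r)))
normal form: (k (q (m) (r)))

size = 4


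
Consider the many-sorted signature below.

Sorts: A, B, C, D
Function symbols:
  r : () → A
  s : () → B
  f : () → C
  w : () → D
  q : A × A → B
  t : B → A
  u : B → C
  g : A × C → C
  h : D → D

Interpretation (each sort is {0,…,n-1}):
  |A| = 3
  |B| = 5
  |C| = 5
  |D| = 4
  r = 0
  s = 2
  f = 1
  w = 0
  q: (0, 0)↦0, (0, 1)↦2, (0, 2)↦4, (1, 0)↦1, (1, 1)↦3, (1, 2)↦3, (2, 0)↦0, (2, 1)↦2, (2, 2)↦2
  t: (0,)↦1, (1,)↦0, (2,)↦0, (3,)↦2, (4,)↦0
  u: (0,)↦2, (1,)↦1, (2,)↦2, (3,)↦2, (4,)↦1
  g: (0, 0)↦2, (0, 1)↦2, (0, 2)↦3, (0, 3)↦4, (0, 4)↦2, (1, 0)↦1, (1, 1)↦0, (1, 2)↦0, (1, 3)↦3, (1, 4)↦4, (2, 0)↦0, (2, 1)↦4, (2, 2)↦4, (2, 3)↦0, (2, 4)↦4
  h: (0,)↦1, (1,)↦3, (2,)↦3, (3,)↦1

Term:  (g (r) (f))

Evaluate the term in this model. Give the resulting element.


  r = 0
  f = 1
  (g (r) (f)) = g(0, 1) = 2

value = 2


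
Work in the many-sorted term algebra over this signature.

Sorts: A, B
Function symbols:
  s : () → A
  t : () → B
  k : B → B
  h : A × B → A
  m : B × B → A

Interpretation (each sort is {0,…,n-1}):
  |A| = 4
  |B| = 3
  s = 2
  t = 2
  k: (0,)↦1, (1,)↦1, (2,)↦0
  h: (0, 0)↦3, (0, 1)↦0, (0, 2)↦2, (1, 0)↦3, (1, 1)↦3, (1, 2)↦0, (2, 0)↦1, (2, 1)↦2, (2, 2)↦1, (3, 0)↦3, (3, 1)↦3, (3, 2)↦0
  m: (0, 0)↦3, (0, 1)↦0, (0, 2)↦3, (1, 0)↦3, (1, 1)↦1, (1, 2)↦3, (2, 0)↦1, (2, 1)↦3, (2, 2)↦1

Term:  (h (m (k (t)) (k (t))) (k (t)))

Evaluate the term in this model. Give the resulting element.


  t = 2
  (k (t)) = k(2,) = 0
  t = 2
  (k (t)) = k(2,) = 0
  (m (k (t)) (k (t))) = m(0, 0) = 3
  t = 2
  (k (t)) = k(2,) = 0
  (h (m (k (t)) (k (t))) (k (t))) = h(3, 0) = 3

value = 3


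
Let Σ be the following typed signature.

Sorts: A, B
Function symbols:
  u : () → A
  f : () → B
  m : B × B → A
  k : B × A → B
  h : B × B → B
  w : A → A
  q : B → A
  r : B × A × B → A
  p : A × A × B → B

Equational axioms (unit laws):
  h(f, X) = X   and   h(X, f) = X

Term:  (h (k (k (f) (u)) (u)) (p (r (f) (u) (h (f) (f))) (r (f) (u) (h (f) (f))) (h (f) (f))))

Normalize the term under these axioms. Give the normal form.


normal form = (h (k (k (f) (u)) (u)) (p (r (f) (u) (f)) (r (f) (u) (f)) (f)))

1. (h (k (k (f) (u)) (u)) (p (r (f) (u) (h (f) (f))) (r (f) (u) (h (f) (f))) (h (f) (f))))  →  (h (k (k (f) (u)) (u)) (p (r (f) (u) (f)) (r (f) (u) (h (f) (f))) (h (f) (f))))
2. (h (k (k (f) (u)) (u)) (p (r (f) (u) (f)) (r (f) (u) (h (f) (f))) (h (f) (f))))  →  (h (k (k (f) (u)) (u)) (p (r (f) (u) (f)) (r (f) (u) (f)) (h (f) (f))))
3. (h (k (k (f) (u)) (u)) (p (r (f) (u) (f)) (r (f) (u) (f)) (h (f) (f))))  →  (h (k (k (f) (u)) (u)) (p (r (f) (u) (f)) (r (f) (u) (f)) (f)))


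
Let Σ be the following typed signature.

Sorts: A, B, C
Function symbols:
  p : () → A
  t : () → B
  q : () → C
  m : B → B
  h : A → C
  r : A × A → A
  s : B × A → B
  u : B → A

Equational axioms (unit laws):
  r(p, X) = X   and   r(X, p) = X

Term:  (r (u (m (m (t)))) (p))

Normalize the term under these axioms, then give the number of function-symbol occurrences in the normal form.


1. (r (u (m (m (t)))) (p))  →  (u (m (m (t))))
normal form: (u (m (m (t))))

size = 4


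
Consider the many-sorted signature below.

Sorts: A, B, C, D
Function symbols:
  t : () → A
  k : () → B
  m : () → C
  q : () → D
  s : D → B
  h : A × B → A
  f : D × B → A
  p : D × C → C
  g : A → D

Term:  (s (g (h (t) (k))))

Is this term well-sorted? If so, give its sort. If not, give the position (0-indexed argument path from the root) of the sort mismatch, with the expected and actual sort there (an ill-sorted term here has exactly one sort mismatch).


well-sorted; sort = B

      (t) : A
      (k) : B
    (h (t) (k)) : A
  (g (h (t) (k))) : D
(s (g (h (t) (k)))) : B


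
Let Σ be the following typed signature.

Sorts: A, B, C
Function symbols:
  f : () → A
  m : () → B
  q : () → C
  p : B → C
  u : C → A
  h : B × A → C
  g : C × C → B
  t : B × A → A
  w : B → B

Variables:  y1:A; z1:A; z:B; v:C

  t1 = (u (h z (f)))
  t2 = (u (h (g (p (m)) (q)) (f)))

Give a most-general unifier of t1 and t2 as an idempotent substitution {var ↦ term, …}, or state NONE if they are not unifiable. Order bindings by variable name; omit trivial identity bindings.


{z ↦ (g (p (m)) (q))}


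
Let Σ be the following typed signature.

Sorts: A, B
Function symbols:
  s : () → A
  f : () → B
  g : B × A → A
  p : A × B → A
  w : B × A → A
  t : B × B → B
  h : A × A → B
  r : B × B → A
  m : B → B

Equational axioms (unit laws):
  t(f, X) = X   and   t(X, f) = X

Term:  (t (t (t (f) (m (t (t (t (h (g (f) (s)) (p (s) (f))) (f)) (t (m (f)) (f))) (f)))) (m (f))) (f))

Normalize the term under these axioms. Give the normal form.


normal form = (t (m (t (h (g (f) (s)) (p (s) (f))) (m (f)))) (m (f)))

1. (t (t (t (f) (m (t (t (t (h (g (f) (s)) (p (s) (f))) (f)) (t (m (f)) (f))) (f)))) (m (f))) (f))  →  (t (t (f) (m (t (t (t (h (g (f) (s)) (p (s) (f))) (f)) (t (m (f)) (f))) (f)))) (m (f)))
2. (t (t (f) (m (t (t (t (h (g (f) (s)) (p (s) (f))) (f)) (t (m (f)) (f))) (f)))) (m (f)))  →  (t (m (t (t (t (h (g (f) (s)) (p (s) (f))) (f)) (t (m (f)) (f))) (f))) (m (f)))
3. (t (m (t (t (t (h (g (f) (s)) (p (s) (f))) (f)) (t (m (f)) (f))) (f))) (m (f)))  →  (t (m (t (t (h (g (f) (s)) (p (s) (f))) (f)) (t (m (f)) (f)))) (m (f)))
4. (t (m (t (t (h (g (f) (s)) (p (s) (f))) (f)) (t (m (f)) (f)))) (m (f)))  →  (t (m (t (h (g (f) (s)) (p (s) (f))) (t (m (f)) (f)))) (m (f)))
5. (t (m (t (h (g (f) (s)) (p (s) (f))) (t (m (f)) (f)))) (m (f)))  →  (t (m (t (h (g (f) (s)) (p (s) (f))) (m (f)))) (m (f)))


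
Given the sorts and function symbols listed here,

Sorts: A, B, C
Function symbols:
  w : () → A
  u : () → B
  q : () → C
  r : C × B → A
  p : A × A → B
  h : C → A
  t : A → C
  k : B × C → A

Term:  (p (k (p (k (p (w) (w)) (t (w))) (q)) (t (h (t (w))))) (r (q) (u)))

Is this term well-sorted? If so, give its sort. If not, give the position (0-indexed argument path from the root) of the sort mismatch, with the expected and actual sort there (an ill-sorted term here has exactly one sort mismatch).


ill-sorted at position [0, 0, 1]: expected A, got C

          (w) : A
          (w) : A
        (p (w) (w)) : B
          (w) : A
        (t (w)) : C
      (k (p (w) (w)) (t (w))) : A
      (q) : C
    (p (k (p (w) (w)) (t (w))) (q)) : ✗ arg 1 at [0, 0, 1] has sort C, expected A
          (w) : A
        (t (w)) : C
      (h (t (w))) : A
    (t (h (t (w)))) : C
    (q) : C
    (u) : B
  (r (q) (u)) : A


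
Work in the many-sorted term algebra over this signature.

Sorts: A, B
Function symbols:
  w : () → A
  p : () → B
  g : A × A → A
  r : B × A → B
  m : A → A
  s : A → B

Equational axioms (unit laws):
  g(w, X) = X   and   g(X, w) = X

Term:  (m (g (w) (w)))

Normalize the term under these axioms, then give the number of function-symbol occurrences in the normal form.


1. (m (g (w) (w)))  →  (m (w))
normal form: (m (w))

size = 2


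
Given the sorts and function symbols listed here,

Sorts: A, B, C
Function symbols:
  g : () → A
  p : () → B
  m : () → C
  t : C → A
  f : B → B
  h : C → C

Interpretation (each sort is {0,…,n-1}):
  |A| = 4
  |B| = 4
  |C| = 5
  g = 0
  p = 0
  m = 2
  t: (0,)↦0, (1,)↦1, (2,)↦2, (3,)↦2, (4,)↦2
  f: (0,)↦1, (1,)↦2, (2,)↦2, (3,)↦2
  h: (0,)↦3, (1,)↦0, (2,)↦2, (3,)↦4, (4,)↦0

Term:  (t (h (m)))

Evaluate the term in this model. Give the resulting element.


  m = 2
  (h (m)) = h(2,) = 2
  (t (h (m))) = t(2,) = 2

value = 2


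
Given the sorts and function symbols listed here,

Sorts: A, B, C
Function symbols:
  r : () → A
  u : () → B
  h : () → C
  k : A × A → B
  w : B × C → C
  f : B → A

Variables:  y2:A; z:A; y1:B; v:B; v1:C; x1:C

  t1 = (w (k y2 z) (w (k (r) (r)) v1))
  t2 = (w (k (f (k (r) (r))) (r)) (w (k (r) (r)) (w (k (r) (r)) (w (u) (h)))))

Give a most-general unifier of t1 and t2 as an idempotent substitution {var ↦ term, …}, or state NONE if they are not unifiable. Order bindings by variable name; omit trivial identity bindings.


{v1 ↦ (w (k (r) (r)) (w (u) (h))), y2 ↦ (f (k (r) (r))), z ↦ (r)}


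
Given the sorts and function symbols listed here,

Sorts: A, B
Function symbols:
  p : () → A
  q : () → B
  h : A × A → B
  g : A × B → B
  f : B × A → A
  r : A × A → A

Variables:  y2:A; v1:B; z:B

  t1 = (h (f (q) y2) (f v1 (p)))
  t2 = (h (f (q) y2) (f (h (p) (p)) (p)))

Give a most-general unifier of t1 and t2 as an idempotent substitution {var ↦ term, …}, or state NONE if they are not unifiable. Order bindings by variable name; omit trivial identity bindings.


{v1 ↦ (h (p) (p))}


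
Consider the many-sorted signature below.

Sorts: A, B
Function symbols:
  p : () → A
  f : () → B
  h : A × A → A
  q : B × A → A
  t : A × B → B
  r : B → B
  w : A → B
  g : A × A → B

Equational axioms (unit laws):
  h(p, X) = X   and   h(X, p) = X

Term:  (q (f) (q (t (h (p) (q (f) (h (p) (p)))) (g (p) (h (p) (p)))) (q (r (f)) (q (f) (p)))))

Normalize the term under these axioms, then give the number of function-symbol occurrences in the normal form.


size = 16

1. (q (f) (q (t (h (p) (q (f) (h (p) (p)))) (g (p) (h (p) (p)))) (q (r (f)) (q (f) (p)))))  →  (q (f) (q (t (q (f) (h (p) (p))) (g (p) (h (p) (p)))) (q (r (f)) (q (f) (p)))))
2. (q (f) (q (t (q (f) (h (p) (p))) (g (p) (h (p) (p)))) (q (r (f)) (q (f) (p)))))  →  (q (f) (q (t (q (f) (p)) (g (p) (h (p) (p)))) (q (r (f)) (q (f) (p)))))
3. (q (f) (q (t (q (f) (p)) (g (p) (h (p) (p)))) (q (r (f)) (q (f) (p)))))  →  (q (f) (q (t (q (f) (p)) (g (p) (p))) (q (r (f)) (q (f) (p)))))
normal form: (q (f) (q (t (q (f) (p)) (g (p) (p))) (q (r (f)) (q (f) (p)))))


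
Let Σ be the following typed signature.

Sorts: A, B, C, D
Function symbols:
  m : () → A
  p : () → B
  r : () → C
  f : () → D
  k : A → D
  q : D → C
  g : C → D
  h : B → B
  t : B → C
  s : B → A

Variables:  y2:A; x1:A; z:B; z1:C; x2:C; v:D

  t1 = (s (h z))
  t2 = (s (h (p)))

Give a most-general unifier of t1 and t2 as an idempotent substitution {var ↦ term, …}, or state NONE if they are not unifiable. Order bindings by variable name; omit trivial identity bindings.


{z ↦ (p)}


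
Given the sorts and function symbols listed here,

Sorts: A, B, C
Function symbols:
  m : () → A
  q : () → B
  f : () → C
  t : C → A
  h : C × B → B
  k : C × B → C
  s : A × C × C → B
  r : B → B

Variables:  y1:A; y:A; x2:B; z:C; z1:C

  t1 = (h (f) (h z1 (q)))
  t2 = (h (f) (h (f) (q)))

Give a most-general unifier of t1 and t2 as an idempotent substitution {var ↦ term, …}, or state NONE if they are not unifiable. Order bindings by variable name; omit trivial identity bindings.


{z1 ↦ (f)}


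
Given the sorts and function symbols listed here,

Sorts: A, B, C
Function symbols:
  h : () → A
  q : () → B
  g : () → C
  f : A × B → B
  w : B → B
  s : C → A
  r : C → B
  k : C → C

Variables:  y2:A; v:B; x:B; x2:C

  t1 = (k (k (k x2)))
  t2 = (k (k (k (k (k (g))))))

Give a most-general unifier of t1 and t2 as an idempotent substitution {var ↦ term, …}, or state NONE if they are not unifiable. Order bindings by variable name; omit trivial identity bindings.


{x2 ↦ (k (k (g)))}


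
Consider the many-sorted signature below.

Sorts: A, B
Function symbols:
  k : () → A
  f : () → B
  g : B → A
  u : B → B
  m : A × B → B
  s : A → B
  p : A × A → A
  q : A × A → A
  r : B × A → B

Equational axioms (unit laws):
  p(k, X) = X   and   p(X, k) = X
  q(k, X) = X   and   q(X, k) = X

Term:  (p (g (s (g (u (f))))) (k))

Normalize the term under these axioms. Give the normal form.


1. (p (g (s (g (u (f))))) (k))  →  (g (s (g (u (f)))))

normal form = (g (s (g (u (f)))))


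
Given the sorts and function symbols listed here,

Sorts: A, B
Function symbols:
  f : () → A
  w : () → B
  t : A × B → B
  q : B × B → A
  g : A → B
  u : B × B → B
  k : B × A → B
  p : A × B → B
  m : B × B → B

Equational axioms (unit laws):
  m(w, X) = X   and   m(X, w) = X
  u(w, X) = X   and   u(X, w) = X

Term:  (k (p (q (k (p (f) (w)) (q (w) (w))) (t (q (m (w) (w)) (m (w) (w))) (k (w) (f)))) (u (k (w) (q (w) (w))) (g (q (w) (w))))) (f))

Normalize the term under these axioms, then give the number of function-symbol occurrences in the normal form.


size = 28

1. (k (p (q (k (p (f) (w)) (q (w) (w))) (t (q (m (w) (w)) (m (w) (w))) (k (w) (f)))) (u (k (w) (q (w) (w))) (g (q (w) (w))))) (f))  →  (k (p (q (k (p (f) (w)) (q (w) (w))) (t (q (w) (m (w) (w))) (k (w) (f)))) (u (k (w) (q (w) (w))) (g (q (w) (w))))) (f))
2. (k (p (q (k (p (f) (w)) (q (w) (w))) (t (q (w) (m (w) (w))) (k (w) (f)))) (u (k (w) (q (w) (w))) (g (q (w) (w))))) (f))  →  (k (p (q (k (p (f) (w)) (q (w) (w))) (t (q (w) (w)) (k (w) (f)))) (u (k (w) (q (w) (w))) (g (q (w) (w))))) (f))
normal form: (k (p (q (k (p (f) (w)) (q (w) (w))) (t (q (w) (w)) (k (w) (f)))) (u (k (w) (q (w) (w))) (g (q (w) (w))))) (f))


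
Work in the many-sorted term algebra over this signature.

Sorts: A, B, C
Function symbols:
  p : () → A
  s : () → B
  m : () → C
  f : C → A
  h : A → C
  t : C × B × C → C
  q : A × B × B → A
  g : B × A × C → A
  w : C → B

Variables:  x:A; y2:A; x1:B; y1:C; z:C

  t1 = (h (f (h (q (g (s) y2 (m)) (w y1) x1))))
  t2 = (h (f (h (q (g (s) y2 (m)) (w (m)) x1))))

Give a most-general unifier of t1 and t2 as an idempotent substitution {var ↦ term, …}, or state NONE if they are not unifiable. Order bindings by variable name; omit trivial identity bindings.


{y1 ↦ (m)}


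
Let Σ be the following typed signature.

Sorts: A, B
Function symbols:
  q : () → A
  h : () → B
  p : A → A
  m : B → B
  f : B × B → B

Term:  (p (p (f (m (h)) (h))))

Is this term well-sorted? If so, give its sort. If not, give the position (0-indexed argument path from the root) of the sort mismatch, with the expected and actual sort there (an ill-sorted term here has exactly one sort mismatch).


ill-sorted at position [0, 0]: expected A, got B

        (h) : B
      (m (h)) : B
      (h) : B
    (f (m (h)) (h)) : B
  (p (f (m (h)) (h))) : ✗ arg 0 at [0, 0] has sort B, expected A


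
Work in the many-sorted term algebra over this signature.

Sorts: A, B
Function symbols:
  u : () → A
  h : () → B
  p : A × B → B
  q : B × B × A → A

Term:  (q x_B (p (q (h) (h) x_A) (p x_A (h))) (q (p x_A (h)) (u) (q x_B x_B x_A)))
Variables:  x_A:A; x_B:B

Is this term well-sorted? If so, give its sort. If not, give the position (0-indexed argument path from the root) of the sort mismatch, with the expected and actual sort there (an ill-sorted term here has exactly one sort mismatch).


ill-sorted at position [2, 1]: expected B, got A

  x_B : B
      (h) : B
      (h) : B
      x_A : A
    (q (h) (h) x_A) : A
      x_A : A
      (h) : B
    (p x_A (h)) : B
  (p (q (h) (h) x_A) (p x_A (h))) : B
      x_A : A
      (h) : B
    (p x_A (h)) : B
    (u) : A
      x_B : B
      x_B : B
      x_A : A
    (q x_B x_B x_A) : A
  (q (p x_A (h)) (u) (q x_B x_B x_A)) : ✗ arg 1 at [2, 1] has sort A, expected B


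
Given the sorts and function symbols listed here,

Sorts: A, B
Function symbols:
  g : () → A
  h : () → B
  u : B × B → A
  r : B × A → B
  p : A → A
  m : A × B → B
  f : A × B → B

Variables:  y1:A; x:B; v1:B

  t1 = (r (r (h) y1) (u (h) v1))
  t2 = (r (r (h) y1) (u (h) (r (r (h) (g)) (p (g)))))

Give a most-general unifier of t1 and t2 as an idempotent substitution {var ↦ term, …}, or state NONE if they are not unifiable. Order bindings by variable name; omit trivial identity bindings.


{v1 ↦ (r (r (h) (g)) (p (g)))}


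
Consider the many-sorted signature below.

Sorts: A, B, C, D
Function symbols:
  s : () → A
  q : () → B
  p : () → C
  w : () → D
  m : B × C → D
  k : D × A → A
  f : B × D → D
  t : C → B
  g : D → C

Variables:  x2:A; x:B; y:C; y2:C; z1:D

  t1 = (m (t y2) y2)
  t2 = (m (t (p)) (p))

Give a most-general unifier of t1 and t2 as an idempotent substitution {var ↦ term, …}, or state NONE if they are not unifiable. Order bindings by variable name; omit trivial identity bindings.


{y2 ↦ (p)}


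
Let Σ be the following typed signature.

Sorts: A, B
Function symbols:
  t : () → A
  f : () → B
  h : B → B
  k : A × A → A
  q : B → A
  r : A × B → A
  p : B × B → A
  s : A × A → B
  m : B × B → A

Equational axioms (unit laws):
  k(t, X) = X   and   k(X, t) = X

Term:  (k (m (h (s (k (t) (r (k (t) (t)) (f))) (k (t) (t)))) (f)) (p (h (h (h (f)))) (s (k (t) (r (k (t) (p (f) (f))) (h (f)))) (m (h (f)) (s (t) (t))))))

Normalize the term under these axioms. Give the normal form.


normal form = (k (m (h (s (r (t) (f)) (t))) (f)) (p (h (h (h (f)))) (s (r (p (f) (f)) (h (f))) (m (h (f)) (s (t) (t))))))

1. (k (m (h (s (k (t) (r (k (t) (t)) (f))) (k (t) (t)))) (f)) (p (h (h (h (f)))) (s (k (t) (r (k (t) (p (f) (f))) (h (f)))) (m (h (f)) (s (t) (t))))))  →  (k (m (h (s (r (k (t) (t)) (f)) (k (t) (t)))) (f)) (p (h (h (h (f)))) (s (k (t) (r (k (t) (p (f) (f))) (h (f)))) (m (h (f)) (s (t) (t))))))
2. (k (m (h (s (r (k (t) (t)) (f)) (k (t) (t)))) (f)) (p (h (h (h (f)))) (s (k (t) (r (k (t) (p (f) (f))) (h (f)))) (m (h (f)) (s (t) (t))))))  →  (k (m (h (s (r (t) (f)) (k (t) (t)))) (f)) (p (h (h (h (f)))) (s (k (t) (r (k (t) (p (f) (f))) (h (f)))) (m (h (f)) (s (t) (t))))))
3. (k (m (h (s (r (t) (f)) (k (t) (t)))) (f)) (p (h (h (h (f)))) (s (k (t) (r (k (t) (p (f) (f))) (h (f)))) (m (h (f)) (s (t) (t))))))  →  (k (m (h (s (r (t) (f)) (t))) (f)) (p (h (h (h (f)))) (s (k (t) (r (k (t) (p (f) (f))) (h (f)))) (m (h (f)) (s (t) (t))))))
4. (k (m (h (s (r (t) (f)) (t))) (f)) (p (h (h (h (f)))) (s (k (t) (r (k (t) (p (f) (f))) (h (f)))) (m (h (f)) (s (t) (t))))))  →  (k (m (h (s (r (t) (f)) (t))) (f)) (p (h (h (h (f)))) (s (r (k (t) (p (f) (f))) (h (f))) (m (h (f)) (s (t) (t))))))
5. (k (m (h (s (r (t) (f)) (t))) (f)) (p (h (h (h (f)))) (s (r (k (t) (p (f) (f))) (h (f))) (m (h (f)) (s (t) (t))))))  →  (k (m (h (s (r (t) (f)) (t))) (f)) (p (h (h (h (f)))) (s (r (p (f) (f)) (h (f))) (m (h (f)) (s (t) (t))))))


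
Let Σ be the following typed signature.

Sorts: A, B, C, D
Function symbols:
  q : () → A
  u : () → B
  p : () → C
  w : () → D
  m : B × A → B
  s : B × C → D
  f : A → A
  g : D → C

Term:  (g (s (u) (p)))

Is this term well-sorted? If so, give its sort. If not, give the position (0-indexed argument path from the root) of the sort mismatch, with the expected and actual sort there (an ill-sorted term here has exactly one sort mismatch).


    (u) : B
    (p) : C
  (s (u) (p)) : D
(g (s (u) (p))) : C

well-sorted; sort = C


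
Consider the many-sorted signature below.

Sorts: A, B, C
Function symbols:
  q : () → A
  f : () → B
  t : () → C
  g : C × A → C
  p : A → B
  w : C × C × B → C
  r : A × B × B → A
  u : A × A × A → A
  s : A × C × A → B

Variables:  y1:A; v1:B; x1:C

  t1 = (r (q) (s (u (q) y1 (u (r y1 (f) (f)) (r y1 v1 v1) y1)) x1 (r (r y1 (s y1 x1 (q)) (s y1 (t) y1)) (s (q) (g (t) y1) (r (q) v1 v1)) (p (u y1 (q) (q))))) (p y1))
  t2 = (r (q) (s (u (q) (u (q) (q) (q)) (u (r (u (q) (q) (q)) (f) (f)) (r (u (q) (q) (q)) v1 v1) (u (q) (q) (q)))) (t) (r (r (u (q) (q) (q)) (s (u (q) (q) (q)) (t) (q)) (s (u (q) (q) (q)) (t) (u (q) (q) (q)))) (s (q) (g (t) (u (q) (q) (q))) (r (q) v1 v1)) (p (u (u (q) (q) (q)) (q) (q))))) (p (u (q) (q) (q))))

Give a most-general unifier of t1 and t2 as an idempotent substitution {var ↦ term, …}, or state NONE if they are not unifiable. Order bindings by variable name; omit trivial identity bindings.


{x1 ↦ (t), y1 ↦ (u (q) (q) (q))}


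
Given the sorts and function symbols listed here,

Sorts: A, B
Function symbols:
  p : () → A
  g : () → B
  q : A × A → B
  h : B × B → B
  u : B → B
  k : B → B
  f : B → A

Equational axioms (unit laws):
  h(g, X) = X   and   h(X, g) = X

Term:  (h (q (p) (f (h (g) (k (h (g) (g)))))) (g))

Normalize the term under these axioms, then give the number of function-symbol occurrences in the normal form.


1. (h (q (p) (f (h (g) (k (h (g) (g)))))) (g))  →  (q (p) (f (h (g) (k (h (g) (g))))))
2. (q (p) (f (h (g) (k (h (g) (g))))))  →  (q (p) (f (k (h (g) (g)))))
3. (q (p) (f (k (h (g) (g)))))  →  (q (p) (f (k (g))))
normal form: (q (p) (f (k (g))))

size = 5


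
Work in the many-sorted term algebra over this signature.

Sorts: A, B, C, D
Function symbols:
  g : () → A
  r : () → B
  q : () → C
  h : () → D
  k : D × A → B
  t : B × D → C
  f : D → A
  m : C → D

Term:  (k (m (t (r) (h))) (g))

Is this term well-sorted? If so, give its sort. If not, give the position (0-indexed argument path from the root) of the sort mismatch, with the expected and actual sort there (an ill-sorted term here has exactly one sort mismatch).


      (r) : B
      (h) : D
    (t (r) (h)) : C
  (m (t (r) (h))) : D
  (g) : A
(k (m (t (r) (h))) (g)) : B

well-sorted; sort = B


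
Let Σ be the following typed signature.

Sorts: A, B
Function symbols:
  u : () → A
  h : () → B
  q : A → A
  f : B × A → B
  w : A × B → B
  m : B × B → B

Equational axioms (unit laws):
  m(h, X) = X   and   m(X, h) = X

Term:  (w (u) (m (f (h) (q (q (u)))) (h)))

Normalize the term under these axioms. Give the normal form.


1. (w (u) (m (f (h) (q (q (u)))) (h)))  →  (w (u) (f (h) (q (q (u)))))

normal form = (w (u) (f (h) (q (q (u)))))


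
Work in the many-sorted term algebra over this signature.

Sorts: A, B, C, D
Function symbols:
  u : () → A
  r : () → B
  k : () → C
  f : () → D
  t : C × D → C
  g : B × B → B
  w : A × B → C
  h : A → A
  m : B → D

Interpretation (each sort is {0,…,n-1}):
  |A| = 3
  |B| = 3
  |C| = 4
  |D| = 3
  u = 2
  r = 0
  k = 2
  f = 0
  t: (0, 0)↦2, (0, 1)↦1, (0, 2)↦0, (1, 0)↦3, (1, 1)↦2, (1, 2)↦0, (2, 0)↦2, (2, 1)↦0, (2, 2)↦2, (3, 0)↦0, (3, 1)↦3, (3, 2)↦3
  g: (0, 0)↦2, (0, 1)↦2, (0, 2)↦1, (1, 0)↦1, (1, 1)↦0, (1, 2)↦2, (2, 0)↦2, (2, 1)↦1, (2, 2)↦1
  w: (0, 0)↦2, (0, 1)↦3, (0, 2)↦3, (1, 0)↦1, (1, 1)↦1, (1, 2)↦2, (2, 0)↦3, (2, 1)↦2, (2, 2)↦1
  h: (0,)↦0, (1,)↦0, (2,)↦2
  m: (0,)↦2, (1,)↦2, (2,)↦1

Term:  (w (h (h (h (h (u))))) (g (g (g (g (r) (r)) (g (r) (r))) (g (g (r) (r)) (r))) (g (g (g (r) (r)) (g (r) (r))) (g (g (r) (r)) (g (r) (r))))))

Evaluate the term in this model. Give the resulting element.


  u = 2
  (h (u)) = h(2,) = 2
  (h (h (u))) = h(2,) = 2
  (h (h (h (u)))) = h(2,) = 2
  (h (h (h (h (u))))) = h(2,) = 2
  r = 0
  r = 0
  (g (r) (r)) = g(0, 0) = 2
  r = 0
  r = 0
  (g (r) (r)) = g(0, 0) = 2
  (g (g (r) (r)) (g (r) (r))) = g(2, 2) = 1
  r = 0
  r = 0
  (g (r) (r)) = g(0, 0) = 2
  r = 0
  (g (g (r) (r)) (r)) = g(2, 0) = 2
  (g (g (g (r) (r)) (g (r) (r))) (g (g (r) (r)) (r))) = g(1, 2) = 2
  r = 0
  r = 0
  (g (r) (r)) = g(0, 0) = 2
  r = 0
  r = 0
  (g (r) (r)) = g(0, 0) = 2
  (g (g (r) (r)) (g (r) (r))) = g(2, 2) = 1
  r = 0
  r = 0
  (g (r) (r)) = g(0, 0) = 2
  r = 0
  r = 0
  (g (r) (r)) = g(0, 0) = 2
  (g (g (r) (r)) (g (r) (r))) = g(2, 2) = 1
  (g (g (g (r) (r)) (g (r) (r))) (g (g (r) (r)) (g (r) (r)))) = g(1, 1) = 0
  (g (g (g (g (r) (r)) (g (r) (r))) (g (g (r) (r)) (r))) (g (g (g (r) (r)) (g (r) (r))) (g (g (r) (r)) (g (r) (r))))) = g(2, 0) = 2
  (w (h (h (h (h (u))))) (g (g (g (g (r) (r)) (g (r) (r))) (g (g (r) (r)) (r))) (g (g (g (r) (r)) (g (r) (r))) (g (g (r) (r)) (g (r) (r)))))) = w(2, 2) = 1

value = 1
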